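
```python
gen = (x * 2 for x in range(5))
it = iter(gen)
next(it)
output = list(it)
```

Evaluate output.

Step 1: Generator produces [0, 2, 4, 6, 8].
Step 2: next(it) consumes first element (0).
Step 3: list(it) collects remaining: [2, 4, 6, 8].
Therefore output = [2, 4, 6, 8].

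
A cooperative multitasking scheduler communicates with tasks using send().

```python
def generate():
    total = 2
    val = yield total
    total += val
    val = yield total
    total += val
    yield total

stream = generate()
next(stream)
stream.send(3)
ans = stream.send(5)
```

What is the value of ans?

Step 1: next() -> yield total=2.
Step 2: send(3) -> val=3, total = 2+3 = 5, yield 5.
Step 3: send(5) -> val=5, total = 5+5 = 10, yield 10.
Therefore ans = 10.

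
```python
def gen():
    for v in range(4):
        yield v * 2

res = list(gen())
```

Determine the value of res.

Step 1: For each v in range(4), yield v * 2:
  v=0: yield 0 * 2 = 0
  v=1: yield 1 * 2 = 2
  v=2: yield 2 * 2 = 4
  v=3: yield 3 * 2 = 6
Therefore res = [0, 2, 4, 6].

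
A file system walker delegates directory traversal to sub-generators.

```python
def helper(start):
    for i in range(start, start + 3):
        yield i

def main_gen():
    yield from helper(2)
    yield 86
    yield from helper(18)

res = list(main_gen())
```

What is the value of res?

Step 1: main_gen() delegates to helper(2):
  yield 2
  yield 3
  yield 4
Step 2: yield 86
Step 3: Delegates to helper(18):
  yield 18
  yield 19
  yield 20
Therefore res = [2, 3, 4, 86, 18, 19, 20].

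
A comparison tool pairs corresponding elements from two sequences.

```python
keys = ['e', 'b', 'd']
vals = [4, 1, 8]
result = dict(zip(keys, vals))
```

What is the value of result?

Step 1: zip pairs keys with values:
  'e' -> 4
  'b' -> 1
  'd' -> 8
Therefore result = {'e': 4, 'b': 1, 'd': 8}.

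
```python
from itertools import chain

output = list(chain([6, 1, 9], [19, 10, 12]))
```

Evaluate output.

Step 1: chain() concatenates iterables: [6, 1, 9] + [19, 10, 12].
Therefore output = [6, 1, 9, 19, 10, 12].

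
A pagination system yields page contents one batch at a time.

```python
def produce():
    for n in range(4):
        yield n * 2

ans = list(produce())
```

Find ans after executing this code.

Step 1: For each n in range(4), yield n * 2:
  n=0: yield 0 * 2 = 0
  n=1: yield 1 * 2 = 2
  n=2: yield 2 * 2 = 4
  n=3: yield 3 * 2 = 6
Therefore ans = [0, 2, 4, 6].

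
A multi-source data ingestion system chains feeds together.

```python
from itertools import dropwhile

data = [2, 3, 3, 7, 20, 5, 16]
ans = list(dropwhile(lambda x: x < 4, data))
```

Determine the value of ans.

Step 1: dropwhile drops elements while < 4:
  2 < 4: dropped
  3 < 4: dropped
  3 < 4: dropped
  7: kept (dropping stopped)
Step 2: Remaining elements kept regardless of condition.
Therefore ans = [7, 20, 5, 16].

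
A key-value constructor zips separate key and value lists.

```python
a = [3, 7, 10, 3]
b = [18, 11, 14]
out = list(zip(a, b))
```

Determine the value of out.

Step 1: zip stops at shortest (len(a)=4, len(b)=3):
  Index 0: (3, 18)
  Index 1: (7, 11)
  Index 2: (10, 14)
Step 2: Last element of a (3) has no pair, dropped.
Therefore out = [(3, 18), (7, 11), (10, 14)].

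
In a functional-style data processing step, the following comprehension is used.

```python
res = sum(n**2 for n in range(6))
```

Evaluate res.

Step 1: Compute n**2 for each n in range(6):
  n=0: 0**2 = 0
  n=1: 1**2 = 1
  n=2: 2**2 = 4
  n=3: 3**2 = 9
  n=4: 4**2 = 16
  n=5: 5**2 = 25
Step 2: sum = 0 + 1 + 4 + 9 + 16 + 25 = 55.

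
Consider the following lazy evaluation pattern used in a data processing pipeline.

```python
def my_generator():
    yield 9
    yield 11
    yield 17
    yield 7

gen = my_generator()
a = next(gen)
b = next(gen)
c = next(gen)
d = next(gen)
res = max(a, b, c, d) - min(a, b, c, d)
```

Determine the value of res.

Step 1: Create generator and consume all values:
  a = next(gen) = 9
  b = next(gen) = 11
  c = next(gen) = 17
  d = next(gen) = 7
Step 2: max = 17, min = 7, res = 17 - 7 = 10.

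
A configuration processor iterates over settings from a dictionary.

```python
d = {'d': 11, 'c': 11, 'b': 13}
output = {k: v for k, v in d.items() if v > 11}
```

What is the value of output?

Step 1: Filter items where value > 11:
  'd': 11 <= 11: removed
  'c': 11 <= 11: removed
  'b': 13 > 11: kept
Therefore output = {'b': 13}.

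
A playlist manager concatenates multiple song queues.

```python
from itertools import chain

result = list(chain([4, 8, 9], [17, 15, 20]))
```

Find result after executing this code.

Step 1: chain() concatenates iterables: [4, 8, 9] + [17, 15, 20].
Therefore result = [4, 8, 9, 17, 15, 20].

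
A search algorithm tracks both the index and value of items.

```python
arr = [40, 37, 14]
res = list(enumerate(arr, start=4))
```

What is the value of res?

Step 1: enumerate with start=4:
  (4, 40)
  (5, 37)
  (6, 14)
Therefore res = [(4, 40), (5, 37), (6, 14)].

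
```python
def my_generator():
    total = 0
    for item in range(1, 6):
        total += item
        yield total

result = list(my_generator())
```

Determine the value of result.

Step 1: Generator accumulates running sum:
  item=1: total = 1, yield 1
  item=2: total = 3, yield 3
  item=3: total = 6, yield 6
  item=4: total = 10, yield 10
  item=5: total = 15, yield 15
Therefore result = [1, 3, 6, 10, 15].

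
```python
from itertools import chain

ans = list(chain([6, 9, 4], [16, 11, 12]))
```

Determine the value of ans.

Step 1: chain() concatenates iterables: [6, 9, 4] + [16, 11, 12].
Therefore ans = [6, 9, 4, 16, 11, 12].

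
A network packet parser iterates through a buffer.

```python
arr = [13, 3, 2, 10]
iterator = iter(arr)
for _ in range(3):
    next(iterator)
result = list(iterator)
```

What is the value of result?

Step 1: Create iterator over [13, 3, 2, 10].
Step 2: Advance 3 positions (consuming [13, 3, 2]).
Step 3: list() collects remaining elements: [10].
Therefore result = [10].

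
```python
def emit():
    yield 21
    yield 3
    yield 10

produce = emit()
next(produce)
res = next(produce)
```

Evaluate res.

Step 1: emit() creates a generator.
Step 2: next(produce) yields 21 (consumed and discarded).
Step 3: next(produce) yields 3, assigned to res.
Therefore res = 3.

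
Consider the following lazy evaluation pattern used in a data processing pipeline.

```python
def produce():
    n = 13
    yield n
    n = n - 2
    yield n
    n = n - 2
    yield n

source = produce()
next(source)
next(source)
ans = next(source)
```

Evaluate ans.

Step 1: Trace through generator execution:
  Yield 1: n starts at 13, yield 13
  Yield 2: n = 13 - 2 = 11, yield 11
  Yield 3: n = 11 - 2 = 9, yield 9
Step 2: First next() gets 13, second next() gets the second value, third next() yields 9.
Therefore ans = 9.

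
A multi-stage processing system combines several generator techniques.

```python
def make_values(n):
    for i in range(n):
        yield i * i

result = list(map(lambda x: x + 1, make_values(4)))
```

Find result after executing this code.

Step 1: make_values(4) yields squares: [0, 1, 4, 9].
Step 2: map adds 1 to each: [1, 2, 5, 10].
Therefore result = [1, 2, 5, 10].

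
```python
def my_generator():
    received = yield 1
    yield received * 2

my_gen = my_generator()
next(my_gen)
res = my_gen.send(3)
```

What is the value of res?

Step 1: next(my_gen) advances to first yield, producing 1.
Step 2: send(3) resumes, received = 3.
Step 3: yield received * 2 = 3 * 2 = 6.
Therefore res = 6.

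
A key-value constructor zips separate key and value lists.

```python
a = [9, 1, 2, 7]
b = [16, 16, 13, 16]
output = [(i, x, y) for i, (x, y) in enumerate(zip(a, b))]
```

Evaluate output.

Step 1: enumerate(zip(a, b)) gives index with paired elements:
  i=0: (9, 16)
  i=1: (1, 16)
  i=2: (2, 13)
  i=3: (7, 16)
Therefore output = [(0, 9, 16), (1, 1, 16), (2, 2, 13), (3, 7, 16)].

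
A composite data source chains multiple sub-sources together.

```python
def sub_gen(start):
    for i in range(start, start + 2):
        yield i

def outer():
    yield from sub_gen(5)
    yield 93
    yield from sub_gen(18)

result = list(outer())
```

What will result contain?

Step 1: outer() delegates to sub_gen(5):
  yield 5
  yield 6
Step 2: yield 93
Step 3: Delegates to sub_gen(18):
  yield 18
  yield 19
Therefore result = [5, 6, 93, 18, 19].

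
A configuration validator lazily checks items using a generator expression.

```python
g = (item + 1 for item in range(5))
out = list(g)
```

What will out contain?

Step 1: For each item in range(5), compute item+1:
  item=0: 0+1 = 1
  item=1: 1+1 = 2
  item=2: 2+1 = 3
  item=3: 3+1 = 4
  item=4: 4+1 = 5
Therefore out = [1, 2, 3, 4, 5].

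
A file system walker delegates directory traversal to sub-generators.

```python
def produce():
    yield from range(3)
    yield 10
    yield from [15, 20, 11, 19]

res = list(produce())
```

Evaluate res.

Step 1: Trace yields in order:
  yield 0
  yield 1
  yield 2
  yield 10
  yield 15
  yield 20
  yield 11
  yield 19
Therefore res = [0, 1, 2, 10, 15, 20, 11, 19].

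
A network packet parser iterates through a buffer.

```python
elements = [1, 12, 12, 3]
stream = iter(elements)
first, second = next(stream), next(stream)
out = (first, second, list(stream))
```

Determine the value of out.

Step 1: Create iterator over [1, 12, 12, 3].
Step 2: first = 1, second = 12.
Step 3: Remaining elements: [12, 3].
Therefore out = (1, 12, [12, 3]).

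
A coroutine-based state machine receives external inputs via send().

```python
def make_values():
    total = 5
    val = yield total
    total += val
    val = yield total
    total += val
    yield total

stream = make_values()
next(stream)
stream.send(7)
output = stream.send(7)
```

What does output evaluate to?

Step 1: next() -> yield total=5.
Step 2: send(7) -> val=7, total = 5+7 = 12, yield 12.
Step 3: send(7) -> val=7, total = 12+7 = 19, yield 19.
Therefore output = 19.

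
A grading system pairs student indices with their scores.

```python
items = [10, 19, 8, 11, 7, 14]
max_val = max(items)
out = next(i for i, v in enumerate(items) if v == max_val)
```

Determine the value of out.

Step 1: max([10, 19, 8, 11, 7, 14]) = 19.
Step 2: Find first index where value == 19:
  Index 0: 10 != 19
  Index 1: 19 == 19, found!
Therefore out = 1.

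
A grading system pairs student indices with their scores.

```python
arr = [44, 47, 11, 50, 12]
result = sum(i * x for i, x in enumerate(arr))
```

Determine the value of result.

Step 1: Compute i * x for each (i, x) in enumerate([44, 47, 11, 50, 12]):
  i=0, x=44: 0*44 = 0
  i=1, x=47: 1*47 = 47
  i=2, x=11: 2*11 = 22
  i=3, x=50: 3*50 = 150
  i=4, x=12: 4*12 = 48
Step 2: sum = 0 + 47 + 22 + 150 + 48 = 267.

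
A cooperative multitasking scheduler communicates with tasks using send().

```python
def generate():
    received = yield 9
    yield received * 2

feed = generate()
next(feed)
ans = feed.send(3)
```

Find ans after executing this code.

Step 1: next(feed) advances to first yield, producing 9.
Step 2: send(3) resumes, received = 3.
Step 3: yield received * 2 = 3 * 2 = 6.
Therefore ans = 6.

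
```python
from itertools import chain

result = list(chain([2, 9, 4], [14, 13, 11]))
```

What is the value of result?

Step 1: chain() concatenates iterables: [2, 9, 4] + [14, 13, 11].
Therefore result = [2, 9, 4, 14, 13, 11].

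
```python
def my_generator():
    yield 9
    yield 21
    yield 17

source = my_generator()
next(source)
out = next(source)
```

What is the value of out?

Step 1: my_generator() creates a generator.
Step 2: next(source) yields 9 (consumed and discarded).
Step 3: next(source) yields 21, assigned to out.
Therefore out = 21.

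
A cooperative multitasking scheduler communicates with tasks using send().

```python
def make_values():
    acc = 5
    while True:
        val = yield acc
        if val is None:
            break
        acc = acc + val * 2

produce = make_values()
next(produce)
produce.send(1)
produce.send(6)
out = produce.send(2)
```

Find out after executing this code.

Step 1: next() -> yield acc=5.
Step 2: send(1) -> val=1, acc = 5 + 1*2 = 7, yield 7.
Step 3: send(6) -> val=6, acc = 7 + 6*2 = 19, yield 19.
Step 4: send(2) -> val=2, acc = 19 + 2*2 = 23, yield 23.
Therefore out = 23.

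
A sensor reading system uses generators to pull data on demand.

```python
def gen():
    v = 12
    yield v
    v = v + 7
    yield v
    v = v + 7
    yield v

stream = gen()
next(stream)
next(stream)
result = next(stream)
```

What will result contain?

Step 1: Trace through generator execution:
  Yield 1: v starts at 12, yield 12
  Yield 2: v = 12 + 7 = 19, yield 19
  Yield 3: v = 19 + 7 = 26, yield 26
Step 2: First next() gets 12, second next() gets the second value, third next() yields 26.
Therefore result = 26.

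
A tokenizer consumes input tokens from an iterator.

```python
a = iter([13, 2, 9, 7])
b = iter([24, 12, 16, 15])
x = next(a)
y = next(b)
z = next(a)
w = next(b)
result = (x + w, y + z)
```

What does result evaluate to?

Step 1: a iterates [13, 2, 9, 7], b iterates [24, 12, 16, 15].
Step 2: x = next(a) = 13, y = next(b) = 24.
Step 3: z = next(a) = 2, w = next(b) = 12.
Step 4: result = (13 + 12, 24 + 2) = (25, 26).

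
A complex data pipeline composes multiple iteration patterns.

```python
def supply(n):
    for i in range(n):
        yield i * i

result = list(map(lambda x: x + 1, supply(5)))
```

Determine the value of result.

Step 1: supply(5) yields squares: [0, 1, 4, 9, 16].
Step 2: map adds 1 to each: [1, 2, 5, 10, 17].
Therefore result = [1, 2, 5, 10, 17].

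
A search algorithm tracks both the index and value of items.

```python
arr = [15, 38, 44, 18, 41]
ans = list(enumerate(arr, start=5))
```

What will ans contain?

Step 1: enumerate with start=5:
  (5, 15)
  (6, 38)
  (7, 44)
  (8, 18)
  (9, 41)
Therefore ans = [(5, 15), (6, 38), (7, 44), (8, 18), (9, 41)].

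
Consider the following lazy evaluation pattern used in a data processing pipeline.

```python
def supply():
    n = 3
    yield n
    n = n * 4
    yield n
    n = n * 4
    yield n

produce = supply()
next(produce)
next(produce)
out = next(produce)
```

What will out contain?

Step 1: Trace through generator execution:
  Yield 1: n starts at 3, yield 3
  Yield 2: n = 3 * 4 = 12, yield 12
  Yield 3: n = 12 * 4 = 48, yield 48
Step 2: First next() gets 3, second next() gets the second value, third next() yields 48.
Therefore out = 48.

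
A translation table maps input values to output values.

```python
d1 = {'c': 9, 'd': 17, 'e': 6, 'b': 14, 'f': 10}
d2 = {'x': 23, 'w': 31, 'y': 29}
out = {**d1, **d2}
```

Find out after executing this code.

Step 1: Merge d1 and d2 (d2 values override on key conflicts).
Step 2: d1 has keys ['c', 'd', 'e', 'b', 'f'], d2 has keys ['x', 'w', 'y'].
Therefore out = {'c': 9, 'd': 17, 'e': 6, 'b': 14, 'f': 10, 'x': 23, 'w': 31, 'y': 29}.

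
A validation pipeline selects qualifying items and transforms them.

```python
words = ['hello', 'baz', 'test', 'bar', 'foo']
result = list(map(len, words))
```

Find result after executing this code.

Step 1: Map len() to each word:
  'hello' -> 5
  'baz' -> 3
  'test' -> 4
  'bar' -> 3
  'foo' -> 3
Therefore result = [5, 3, 4, 3, 3].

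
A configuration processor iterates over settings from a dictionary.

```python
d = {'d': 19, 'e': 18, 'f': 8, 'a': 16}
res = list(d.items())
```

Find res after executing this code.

Step 1: d.items() returns (key, value) pairs in insertion order.
Therefore res = [('d', 19), ('e', 18), ('f', 8), ('a', 16)].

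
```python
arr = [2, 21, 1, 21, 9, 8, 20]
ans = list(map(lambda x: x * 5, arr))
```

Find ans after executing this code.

Step 1: Apply lambda x: x * 5 to each element:
  2 -> 10
  21 -> 105
  1 -> 5
  21 -> 105
  9 -> 45
  8 -> 40
  20 -> 100
Therefore ans = [10, 105, 5, 105, 45, 40, 100].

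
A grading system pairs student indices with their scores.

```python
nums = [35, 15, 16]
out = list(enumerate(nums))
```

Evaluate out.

Step 1: enumerate pairs each element with its index:
  (0, 35)
  (1, 15)
  (2, 16)
Therefore out = [(0, 35), (1, 15), (2, 16)].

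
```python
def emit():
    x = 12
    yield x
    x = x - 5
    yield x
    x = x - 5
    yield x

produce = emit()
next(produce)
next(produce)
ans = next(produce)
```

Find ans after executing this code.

Step 1: Trace through generator execution:
  Yield 1: x starts at 12, yield 12
  Yield 2: x = 12 - 5 = 7, yield 7
  Yield 3: x = 7 - 5 = 2, yield 2
Step 2: First next() gets 12, second next() gets the second value, third next() yields 2.
Therefore ans = 2.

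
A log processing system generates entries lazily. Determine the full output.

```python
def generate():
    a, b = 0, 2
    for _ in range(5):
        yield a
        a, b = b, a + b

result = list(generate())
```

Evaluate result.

Step 1: Fibonacci-like sequence starting with a=0, b=2:
  Iteration 1: yield a=0, then a,b = 2,2
  Iteration 2: yield a=2, then a,b = 2,4
  Iteration 3: yield a=2, then a,b = 4,6
  Iteration 4: yield a=4, then a,b = 6,10
  Iteration 5: yield a=6, then a,b = 10,16
Therefore result = [0, 2, 2, 4, 6].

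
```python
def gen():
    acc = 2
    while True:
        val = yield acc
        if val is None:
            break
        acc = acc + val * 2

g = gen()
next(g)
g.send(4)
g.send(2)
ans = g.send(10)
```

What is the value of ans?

Step 1: next() -> yield acc=2.
Step 2: send(4) -> val=4, acc = 2 + 4*2 = 10, yield 10.
Step 3: send(2) -> val=2, acc = 10 + 2*2 = 14, yield 14.
Step 4: send(10) -> val=10, acc = 14 + 10*2 = 34, yield 34.
Therefore ans = 34.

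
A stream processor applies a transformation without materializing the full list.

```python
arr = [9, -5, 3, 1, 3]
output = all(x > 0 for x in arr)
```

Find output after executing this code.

Step 1: Check x > 0 for each element in [9, -5, 3, 1, 3]:
  9 > 0: True
  -5 > 0: False
  3 > 0: True
  1 > 0: True
  3 > 0: True
Step 2: all() returns False.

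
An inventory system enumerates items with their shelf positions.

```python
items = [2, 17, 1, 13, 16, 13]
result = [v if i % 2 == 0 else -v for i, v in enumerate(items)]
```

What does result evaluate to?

Step 1: For each (i, v), keep v if i is even, negate if odd:
  i=0 (even): keep 2
  i=1 (odd): negate to -17
  i=2 (even): keep 1
  i=3 (odd): negate to -13
  i=4 (even): keep 16
  i=5 (odd): negate to -13
Therefore result = [2, -17, 1, -13, 16, -13].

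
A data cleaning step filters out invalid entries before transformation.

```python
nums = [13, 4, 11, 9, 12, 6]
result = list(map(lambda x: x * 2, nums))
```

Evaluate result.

Step 1: Apply lambda x: x * 2 to each element:
  13 -> 26
  4 -> 8
  11 -> 22
  9 -> 18
  12 -> 24
  6 -> 12
Therefore result = [26, 8, 22, 18, 24, 12].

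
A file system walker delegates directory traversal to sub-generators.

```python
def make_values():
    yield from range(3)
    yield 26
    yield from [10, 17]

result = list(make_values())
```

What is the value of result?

Step 1: Trace yields in order:
  yield 0
  yield 1
  yield 2
  yield 26
  yield 10
  yield 17
Therefore result = [0, 1, 2, 26, 10, 17].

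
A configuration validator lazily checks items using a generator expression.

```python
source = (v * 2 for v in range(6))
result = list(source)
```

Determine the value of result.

Step 1: For each v in range(6), compute v*2:
  v=0: 0*2 = 0
  v=1: 1*2 = 2
  v=2: 2*2 = 4
  v=3: 3*2 = 6
  v=4: 4*2 = 8
  v=5: 5*2 = 10
Therefore result = [0, 2, 4, 6, 8, 10].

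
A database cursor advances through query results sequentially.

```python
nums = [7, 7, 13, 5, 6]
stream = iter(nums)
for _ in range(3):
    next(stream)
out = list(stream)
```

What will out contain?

Step 1: Create iterator over [7, 7, 13, 5, 6].
Step 2: Advance 3 positions (consuming [7, 7, 13]).
Step 3: list() collects remaining elements: [5, 6].
Therefore out = [5, 6].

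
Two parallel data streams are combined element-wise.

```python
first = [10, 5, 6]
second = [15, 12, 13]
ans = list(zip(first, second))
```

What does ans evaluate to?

Step 1: zip pairs elements at same index:
  Index 0: (10, 15)
  Index 1: (5, 12)
  Index 2: (6, 13)
Therefore ans = [(10, 15), (5, 12), (6, 13)].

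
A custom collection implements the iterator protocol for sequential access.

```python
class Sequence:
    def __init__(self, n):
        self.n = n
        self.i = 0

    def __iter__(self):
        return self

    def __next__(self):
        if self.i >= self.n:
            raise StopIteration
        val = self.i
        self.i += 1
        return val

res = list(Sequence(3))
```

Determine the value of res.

Step 1: Sequence(3) creates an iterator counting 0 to 2.
Step 2: list() consumes all values: [0, 1, 2].
Therefore res = [0, 1, 2].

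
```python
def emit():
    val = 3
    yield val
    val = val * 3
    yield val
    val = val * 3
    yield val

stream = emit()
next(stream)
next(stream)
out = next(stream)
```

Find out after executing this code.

Step 1: Trace through generator execution:
  Yield 1: val starts at 3, yield 3
  Yield 2: val = 3 * 3 = 9, yield 9
  Yield 3: val = 9 * 3 = 27, yield 27
Step 2: First next() gets 3, second next() gets the second value, third next() yields 27.
Therefore out = 27.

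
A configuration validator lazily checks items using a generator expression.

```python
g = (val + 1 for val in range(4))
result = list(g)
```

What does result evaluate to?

Step 1: For each val in range(4), compute val+1:
  val=0: 0+1 = 1
  val=1: 1+1 = 2
  val=2: 2+1 = 3
  val=3: 3+1 = 4
Therefore result = [1, 2, 3, 4].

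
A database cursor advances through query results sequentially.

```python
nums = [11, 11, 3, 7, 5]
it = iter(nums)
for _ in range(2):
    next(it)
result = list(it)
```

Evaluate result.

Step 1: Create iterator over [11, 11, 3, 7, 5].
Step 2: Advance 2 positions (consuming [11, 11]).
Step 3: list() collects remaining elements: [3, 7, 5].
Therefore result = [3, 7, 5].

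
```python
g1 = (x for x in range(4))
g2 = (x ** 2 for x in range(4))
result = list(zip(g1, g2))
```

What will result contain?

Step 1: g1 produces [0, 1, 2, 3].
Step 2: g2 produces [0, 1, 4, 9].
Step 3: zip pairs them: [(0, 0), (1, 1), (2, 4), (3, 9)].
Therefore result = [(0, 0), (1, 1), (2, 4), (3, 9)].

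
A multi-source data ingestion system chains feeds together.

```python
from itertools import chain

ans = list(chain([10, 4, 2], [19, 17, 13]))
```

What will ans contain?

Step 1: chain() concatenates iterables: [10, 4, 2] + [19, 17, 13].
Therefore ans = [10, 4, 2, 19, 17, 13].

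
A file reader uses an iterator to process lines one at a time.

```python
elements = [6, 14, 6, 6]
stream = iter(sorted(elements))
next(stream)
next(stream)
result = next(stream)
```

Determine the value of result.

Step 1: sorted([6, 14, 6, 6]) = [6, 6, 6, 14].
Step 2: Create iterator and skip 2 elements.
Step 3: next() returns 6.
Therefore result = 6.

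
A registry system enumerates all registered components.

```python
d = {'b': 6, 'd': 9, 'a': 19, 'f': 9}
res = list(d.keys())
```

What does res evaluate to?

Step 1: d.keys() returns the dictionary keys in insertion order.
Therefore res = ['b', 'd', 'a', 'f'].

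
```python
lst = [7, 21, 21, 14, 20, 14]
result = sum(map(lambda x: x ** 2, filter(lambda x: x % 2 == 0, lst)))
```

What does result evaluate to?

Step 1: Filter even numbers from [7, 21, 21, 14, 20, 14]: [14, 20, 14]
Step 2: Square each: [196, 400, 196]
Step 3: Sum = 792.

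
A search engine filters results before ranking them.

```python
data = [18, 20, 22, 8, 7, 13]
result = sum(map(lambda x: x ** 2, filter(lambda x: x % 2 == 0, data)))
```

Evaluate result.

Step 1: Filter even numbers from [18, 20, 22, 8, 7, 13]: [18, 20, 22, 8]
Step 2: Square each: [324, 400, 484, 64]
Step 3: Sum = 1272.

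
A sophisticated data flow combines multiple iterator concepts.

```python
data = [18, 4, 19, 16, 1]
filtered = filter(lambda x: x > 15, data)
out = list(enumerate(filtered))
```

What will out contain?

Step 1: Filter [18, 4, 19, 16, 1] for > 15: [18, 19, 16].
Step 2: enumerate re-indexes from 0: [(0, 18), (1, 19), (2, 16)].
Therefore out = [(0, 18), (1, 19), (2, 16)].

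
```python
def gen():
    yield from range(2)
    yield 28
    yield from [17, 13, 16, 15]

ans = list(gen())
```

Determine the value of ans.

Step 1: Trace yields in order:
  yield 0
  yield 1
  yield 28
  yield 17
  yield 13
  yield 16
  yield 15
Therefore ans = [0, 1, 28, 17, 13, 16, 15].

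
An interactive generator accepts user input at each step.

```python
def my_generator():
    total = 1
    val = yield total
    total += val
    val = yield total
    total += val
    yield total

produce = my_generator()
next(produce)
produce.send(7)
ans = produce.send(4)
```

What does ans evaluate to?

Step 1: next() -> yield total=1.
Step 2: send(7) -> val=7, total = 1+7 = 8, yield 8.
Step 3: send(4) -> val=4, total = 8+4 = 12, yield 12.
Therefore ans = 12.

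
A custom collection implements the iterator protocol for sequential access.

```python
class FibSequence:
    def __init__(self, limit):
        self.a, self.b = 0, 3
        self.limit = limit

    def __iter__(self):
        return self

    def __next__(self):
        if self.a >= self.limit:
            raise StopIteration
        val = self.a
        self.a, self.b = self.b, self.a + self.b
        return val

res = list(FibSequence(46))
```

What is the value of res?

Step 1: Fibonacci-like sequence (a=0, b=3) until >= 46:
  Yield 0, then a,b = 3,3
  Yield 3, then a,b = 3,6
  Yield 3, then a,b = 6,9
  Yield 6, then a,b = 9,15
  Yield 9, then a,b = 15,24
  Yield 15, then a,b = 24,39
  Yield 24, then a,b = 39,63
  Yield 39, then a,b = 63,102
Step 2: 63 >= 46, stop.
Therefore res = [0, 3, 3, 6, 9, 15, 24, 39].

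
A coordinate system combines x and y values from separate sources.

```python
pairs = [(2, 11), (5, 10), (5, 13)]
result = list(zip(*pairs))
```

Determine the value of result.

Step 1: zip(*pairs) transposes: unzips [(2, 11), (5, 10), (5, 13)] into separate sequences.
Step 2: First elements: (2, 5, 5), second elements: (11, 10, 13).
Therefore result = [(2, 5, 5), (11, 10, 13)].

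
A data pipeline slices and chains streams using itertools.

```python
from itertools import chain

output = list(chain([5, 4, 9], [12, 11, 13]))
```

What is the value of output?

Step 1: chain() concatenates iterables: [5, 4, 9] + [12, 11, 13].
Therefore output = [5, 4, 9, 12, 11, 13].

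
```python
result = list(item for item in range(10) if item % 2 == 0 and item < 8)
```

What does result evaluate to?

Step 1: Filter range(10) where item % 2 == 0 and item < 8:
  item=0: both conditions met, included
  item=1: excluded (1 % 2 != 0)
  item=2: both conditions met, included
  item=3: excluded (3 % 2 != 0)
  item=4: both conditions met, included
  item=5: excluded (5 % 2 != 0)
  item=6: both conditions met, included
  item=7: excluded (7 % 2 != 0)
  item=8: excluded (8 >= 8)
  item=9: excluded (9 % 2 != 0, 9 >= 8)
Therefore result = [0, 2, 4, 6].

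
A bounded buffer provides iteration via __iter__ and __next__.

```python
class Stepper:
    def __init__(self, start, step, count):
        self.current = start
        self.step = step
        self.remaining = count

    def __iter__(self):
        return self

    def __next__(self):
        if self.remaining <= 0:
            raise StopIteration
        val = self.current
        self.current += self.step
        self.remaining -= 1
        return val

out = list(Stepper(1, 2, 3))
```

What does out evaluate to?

Step 1: Stepper starts at 1, increments by 2, for 3 steps:
  Yield 1, then current += 2
  Yield 3, then current += 2
  Yield 5, then current += 2
Therefore out = [1, 3, 5].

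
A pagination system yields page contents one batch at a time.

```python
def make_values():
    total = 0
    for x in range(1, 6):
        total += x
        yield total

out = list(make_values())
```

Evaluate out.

Step 1: Generator accumulates running sum:
  x=1: total = 1, yield 1
  x=2: total = 3, yield 3
  x=3: total = 6, yield 6
  x=4: total = 10, yield 10
  x=5: total = 15, yield 15
Therefore out = [1, 3, 6, 10, 15].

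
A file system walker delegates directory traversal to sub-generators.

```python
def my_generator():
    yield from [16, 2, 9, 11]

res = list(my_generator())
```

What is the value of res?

Step 1: yield from delegates to the iterable, yielding each element.
Step 2: Collected values: [16, 2, 9, 11].
Therefore res = [16, 2, 9, 11].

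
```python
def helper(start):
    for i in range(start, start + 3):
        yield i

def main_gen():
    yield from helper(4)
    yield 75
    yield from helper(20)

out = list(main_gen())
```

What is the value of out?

Step 1: main_gen() delegates to helper(4):
  yield 4
  yield 5
  yield 6
Step 2: yield 75
Step 3: Delegates to helper(20):
  yield 20
  yield 21
  yield 22
Therefore out = [4, 5, 6, 75, 20, 21, 22].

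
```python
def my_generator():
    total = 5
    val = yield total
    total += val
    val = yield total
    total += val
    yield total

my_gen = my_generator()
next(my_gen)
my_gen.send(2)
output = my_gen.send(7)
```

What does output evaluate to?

Step 1: next() -> yield total=5.
Step 2: send(2) -> val=2, total = 5+2 = 7, yield 7.
Step 3: send(7) -> val=7, total = 7+7 = 14, yield 14.
Therefore output = 14.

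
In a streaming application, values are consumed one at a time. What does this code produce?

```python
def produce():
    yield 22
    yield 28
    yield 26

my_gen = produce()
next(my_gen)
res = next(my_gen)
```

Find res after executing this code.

Step 1: produce() creates a generator.
Step 2: next(my_gen) yields 22 (consumed and discarded).
Step 3: next(my_gen) yields 28, assigned to res.
Therefore res = 28.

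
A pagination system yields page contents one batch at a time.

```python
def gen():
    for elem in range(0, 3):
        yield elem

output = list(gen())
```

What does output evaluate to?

Step 1: The generator yields each value from range(0, 3).
Step 2: list() consumes all yields: [0, 1, 2].
Therefore output = [0, 1, 2].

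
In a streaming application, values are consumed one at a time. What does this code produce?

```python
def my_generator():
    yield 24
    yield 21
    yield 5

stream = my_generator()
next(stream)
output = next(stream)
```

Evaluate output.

Step 1: my_generator() creates a generator.
Step 2: next(stream) yields 24 (consumed and discarded).
Step 3: next(stream) yields 21, assigned to output.
Therefore output = 21.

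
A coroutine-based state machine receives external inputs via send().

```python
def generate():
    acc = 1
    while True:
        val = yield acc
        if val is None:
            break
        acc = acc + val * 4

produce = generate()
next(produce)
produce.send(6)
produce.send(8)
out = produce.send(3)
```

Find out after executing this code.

Step 1: next() -> yield acc=1.
Step 2: send(6) -> val=6, acc = 1 + 6*4 = 25, yield 25.
Step 3: send(8) -> val=8, acc = 25 + 8*4 = 57, yield 57.
Step 4: send(3) -> val=3, acc = 57 + 3*4 = 69, yield 69.
Therefore out = 69.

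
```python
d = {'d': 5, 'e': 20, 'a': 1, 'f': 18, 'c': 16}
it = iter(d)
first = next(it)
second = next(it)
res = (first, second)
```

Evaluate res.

Step 1: iter(d) iterates over keys: ['d', 'e', 'a', 'f', 'c'].
Step 2: first = next(it) = 'd', second = next(it) = 'e'.
Therefore res = ('d', 'e').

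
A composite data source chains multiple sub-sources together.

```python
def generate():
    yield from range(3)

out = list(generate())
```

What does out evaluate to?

Step 1: yield from delegates to the iterable, yielding each element.
Step 2: Collected values: [0, 1, 2].
Therefore out = [0, 1, 2].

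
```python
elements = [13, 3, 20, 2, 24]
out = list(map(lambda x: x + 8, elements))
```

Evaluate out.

Step 1: Apply lambda x: x + 8 to each element:
  13 -> 21
  3 -> 11
  20 -> 28
  2 -> 10
  24 -> 32
Therefore out = [21, 11, 28, 10, 32].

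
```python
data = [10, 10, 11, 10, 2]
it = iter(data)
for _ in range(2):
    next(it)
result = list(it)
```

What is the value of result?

Step 1: Create iterator over [10, 10, 11, 10, 2].
Step 2: Advance 2 positions (consuming [10, 10]).
Step 3: list() collects remaining elements: [11, 10, 2].
Therefore result = [11, 10, 2].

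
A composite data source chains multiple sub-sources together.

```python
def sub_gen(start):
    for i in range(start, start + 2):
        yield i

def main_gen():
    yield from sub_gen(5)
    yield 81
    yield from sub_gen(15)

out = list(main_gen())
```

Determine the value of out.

Step 1: main_gen() delegates to sub_gen(5):
  yield 5
  yield 6
Step 2: yield 81
Step 3: Delegates to sub_gen(15):
  yield 15
  yield 16
Therefore out = [5, 6, 81, 15, 16].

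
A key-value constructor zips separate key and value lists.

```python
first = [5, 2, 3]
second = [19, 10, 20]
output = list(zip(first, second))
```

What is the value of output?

Step 1: zip pairs elements at same index:
  Index 0: (5, 19)
  Index 1: (2, 10)
  Index 2: (3, 20)
Therefore output = [(5, 19), (2, 10), (3, 20)].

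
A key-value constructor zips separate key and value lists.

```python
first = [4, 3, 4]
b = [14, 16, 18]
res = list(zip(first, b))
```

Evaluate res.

Step 1: zip pairs elements at same index:
  Index 0: (4, 14)
  Index 1: (3, 16)
  Index 2: (4, 18)
Therefore res = [(4, 14), (3, 16), (4, 18)].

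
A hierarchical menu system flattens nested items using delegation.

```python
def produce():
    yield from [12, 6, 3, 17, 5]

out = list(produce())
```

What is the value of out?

Step 1: yield from delegates to the iterable, yielding each element.
Step 2: Collected values: [12, 6, 3, 17, 5].
Therefore out = [12, 6, 3, 17, 5].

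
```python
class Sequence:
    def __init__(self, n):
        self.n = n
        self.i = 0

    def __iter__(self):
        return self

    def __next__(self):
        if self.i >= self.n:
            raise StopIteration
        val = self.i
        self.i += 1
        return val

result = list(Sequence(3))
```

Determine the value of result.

Step 1: Sequence(3) creates an iterator counting 0 to 2.
Step 2: list() consumes all values: [0, 1, 2].
Therefore result = [0, 1, 2].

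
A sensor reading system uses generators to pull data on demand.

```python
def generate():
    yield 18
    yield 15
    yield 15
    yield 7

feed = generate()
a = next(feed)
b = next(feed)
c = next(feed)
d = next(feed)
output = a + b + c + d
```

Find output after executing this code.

Step 1: Create generator and consume all values:
  a = next(feed) = 18
  b = next(feed) = 15
  c = next(feed) = 15
  d = next(feed) = 7
Step 2: output = 18 + 15 + 15 + 7 = 55.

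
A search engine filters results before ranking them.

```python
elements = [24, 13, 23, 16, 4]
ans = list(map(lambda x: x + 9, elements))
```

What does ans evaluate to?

Step 1: Apply lambda x: x + 9 to each element:
  24 -> 33
  13 -> 22
  23 -> 32
  16 -> 25
  4 -> 13
Therefore ans = [33, 22, 32, 25, 13].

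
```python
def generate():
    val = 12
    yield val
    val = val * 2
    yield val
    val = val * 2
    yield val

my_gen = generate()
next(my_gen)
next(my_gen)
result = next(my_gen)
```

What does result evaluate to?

Step 1: Trace through generator execution:
  Yield 1: val starts at 12, yield 12
  Yield 2: val = 12 * 2 = 24, yield 24
  Yield 3: val = 24 * 2 = 48, yield 48
Step 2: First next() gets 12, second next() gets the second value, third next() yields 48.
Therefore result = 48.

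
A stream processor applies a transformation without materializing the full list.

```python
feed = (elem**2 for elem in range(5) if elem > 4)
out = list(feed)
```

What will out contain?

Step 1: For range(5), keep elem > 4, then square:
  elem=0: 0 <= 4, excluded
  elem=1: 1 <= 4, excluded
  elem=2: 2 <= 4, excluded
  elem=3: 3 <= 4, excluded
  elem=4: 4 <= 4, excluded
Therefore out = [].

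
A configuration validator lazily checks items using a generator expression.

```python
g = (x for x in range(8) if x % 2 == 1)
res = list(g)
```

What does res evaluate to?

Step 1: Filter range(8) keeping only odd values:
  x=0: even, excluded
  x=1: odd, included
  x=2: even, excluded
  x=3: odd, included
  x=4: even, excluded
  x=5: odd, included
  x=6: even, excluded
  x=7: odd, included
Therefore res = [1, 3, 5, 7].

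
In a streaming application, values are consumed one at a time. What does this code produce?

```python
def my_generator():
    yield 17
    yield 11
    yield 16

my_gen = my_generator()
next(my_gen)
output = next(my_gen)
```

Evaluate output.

Step 1: my_generator() creates a generator.
Step 2: next(my_gen) yields 17 (consumed and discarded).
Step 3: next(my_gen) yields 11, assigned to output.
Therefore output = 11.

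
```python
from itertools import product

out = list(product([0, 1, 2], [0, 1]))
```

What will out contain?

Step 1: product([0, 1, 2], [0, 1]) gives all pairs:
  (0, 0)
  (0, 1)
  (1, 0)
  (1, 1)
  (2, 0)
  (2, 1)
Therefore out = [(0, 0), (0, 1), (1, 0), (1, 1), (2, 0), (2, 1)].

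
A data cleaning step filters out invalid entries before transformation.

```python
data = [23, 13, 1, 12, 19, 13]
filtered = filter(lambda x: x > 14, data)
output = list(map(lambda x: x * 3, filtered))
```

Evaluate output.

Step 1: Filter data for elements > 14:
  23: kept
  13: removed
  1: removed
  12: removed
  19: kept
  13: removed
Step 2: Map x * 3 on filtered [23, 19]:
  23 -> 69
  19 -> 57
Therefore output = [69, 57].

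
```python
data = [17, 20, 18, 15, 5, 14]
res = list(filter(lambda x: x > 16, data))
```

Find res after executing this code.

Step 1: Filter elements > 16:
  17: kept
  20: kept
  18: kept
  15: removed
  5: removed
  14: removed
Therefore res = [17, 20, 18].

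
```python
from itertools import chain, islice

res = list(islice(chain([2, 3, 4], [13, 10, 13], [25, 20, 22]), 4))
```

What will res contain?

Step 1: chain([2, 3, 4], [13, 10, 13], [25, 20, 22]) = [2, 3, 4, 13, 10, 13, 25, 20, 22].
Step 2: islice takes first 4 elements: [2, 3, 4, 13].
Therefore res = [2, 3, 4, 13].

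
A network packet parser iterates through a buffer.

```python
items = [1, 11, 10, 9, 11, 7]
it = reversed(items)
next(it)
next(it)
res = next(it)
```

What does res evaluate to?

Step 1: reversed([1, 11, 10, 9, 11, 7]) gives iterator: [7, 11, 9, 10, 11, 1].
Step 2: First next() = 7, second next() = 11.
Step 3: Third next() = 9.
Therefore res = 9.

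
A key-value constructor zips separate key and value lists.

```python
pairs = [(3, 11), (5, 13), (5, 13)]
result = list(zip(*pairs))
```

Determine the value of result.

Step 1: zip(*pairs) transposes: unzips [(3, 11), (5, 13), (5, 13)] into separate sequences.
Step 2: First elements: (3, 5, 5), second elements: (11, 13, 13).
Therefore result = [(3, 5, 5), (11, 13, 13)].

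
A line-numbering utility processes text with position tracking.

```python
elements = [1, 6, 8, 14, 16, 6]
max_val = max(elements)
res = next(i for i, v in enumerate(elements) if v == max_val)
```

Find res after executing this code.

Step 1: max([1, 6, 8, 14, 16, 6]) = 16.
Step 2: Find first index where value == 16:
  Index 0: 1 != 16
  Index 1: 6 != 16
  Index 2: 8 != 16
  Index 3: 14 != 16
  Index 4: 16 == 16, found!
Therefore res = 4.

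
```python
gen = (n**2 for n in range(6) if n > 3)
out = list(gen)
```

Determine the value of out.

Step 1: For range(6), keep n > 3, then square:
  n=0: 0 <= 3, excluded
  n=1: 1 <= 3, excluded
  n=2: 2 <= 3, excluded
  n=3: 3 <= 3, excluded
  n=4: 4 > 3, yield 4**2 = 16
  n=5: 5 > 3, yield 5**2 = 25
Therefore out = [16, 25].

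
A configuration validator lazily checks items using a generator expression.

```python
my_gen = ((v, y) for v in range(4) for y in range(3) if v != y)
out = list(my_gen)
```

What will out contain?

Step 1: Nested generator over range(4) x range(3) where v != y:
  (0, 0): excluded (v == y)
  (0, 1): included
  (0, 2): included
  (1, 0): included
  (1, 1): excluded (v == y)
  (1, 2): included
  (2, 0): included
  (2, 1): included
  (2, 2): excluded (v == y)
  (3, 0): included
  (3, 1): included
  (3, 2): included
Therefore out = [(0, 1), (0, 2), (1, 0), (1, 2), (2, 0), (2, 1), (3, 0), (3, 1), (3, 2)].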